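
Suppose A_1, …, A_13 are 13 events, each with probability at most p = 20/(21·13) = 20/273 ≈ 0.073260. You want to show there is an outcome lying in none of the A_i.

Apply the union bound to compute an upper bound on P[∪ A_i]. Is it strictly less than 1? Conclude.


Union bound: P[∪_{i=1}^{13} A_i] ≤ Σ_i P[A_i] ≤ 13·p = 13·(20/273) = 20/21.
Numerically: 20/21 ≈ 0.952381.
Is 20/21 < 1? YES.
Since P[∪ A_i] ≤ 20/21 < 1, the complement has P[∩ A_i^c] ≥ 1 − 20/21 = 1/21 > 0, so some outcome avoids every A_i.

13·p = 20/21 ≈ 0.952381; existence CERTIFIED by the union bound.


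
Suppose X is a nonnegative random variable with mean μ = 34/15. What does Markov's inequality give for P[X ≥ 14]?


μ = E[X] = 34/15, a = 14.
Markov: P[X ≥ 14] ≤ μ/a = (34/15)/14 = 17/105.
Numerically: ≈ 0.161905.
(Since a = 14 > μ = 2.266667, the bound 17/105 is < 1 and informative.)

P[X ≥ 14] ≤ 17/105 ≈ 0.161905.


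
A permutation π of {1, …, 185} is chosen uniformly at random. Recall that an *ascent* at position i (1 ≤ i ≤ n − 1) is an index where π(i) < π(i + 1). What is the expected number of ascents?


Write X = Σ X_I over i = 1, …, 184, with X_I the indicator of one ascent.
There are 184 indicators.
For each fixed i, the pair (π(i), π(i+1)) is a uniformly random ordered pair of distinct values from {1, …, 185}; by symmetry P[π(i) < π(i+1)] = 1/2.
By linearity: E[X] = 184 · (1/2) = (185 − 1) · (1/2) = 92 ≈ 92.00000.

E[X] = 92 = 92.00000.


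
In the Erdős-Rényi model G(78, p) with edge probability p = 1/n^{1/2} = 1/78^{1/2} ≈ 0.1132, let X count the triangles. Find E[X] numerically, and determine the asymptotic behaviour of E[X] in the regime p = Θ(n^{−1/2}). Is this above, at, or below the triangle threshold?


Number of potential triangles: C(78, 3) = 76076.
Each occurs with probability p³ ≈ (0.1132)³ ≈ 1.451637e-03.
By linearity: E[X] = C(78, 3)·p³ ≈ 76076 · 1.451637e-03 ≈ 110.4348.
Since α = 1/2 < 1, p = c/n^{1/2} ≫ 1/n is above the triangle threshold p ~ 1/n. Asymptotically E[X] ~ (c³/6)·n^{3(1−α)} = (1³/6)·n^{1.5} → ∞; triangles are abundant w.h.p.

E[X] ≈ 110.4348; in regime p = Θ(1/n^{1/2}) E[X] diverges (above the triangle threshold p ~ 1/n).


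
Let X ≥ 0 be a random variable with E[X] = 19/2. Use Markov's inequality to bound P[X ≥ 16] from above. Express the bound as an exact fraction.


μ = E[X] = 19/2, a = 16.
Markov: P[X ≥ 16] ≤ μ/a = (19/2)/16 = 19/32.
Numerically: ≈ 0.5938.
(Since a = 16 > μ = 9.5000, the bound 19/32 is < 1 and informative.)

P[X ≥ 16] ≤ 19/32 ≈ 0.5938.


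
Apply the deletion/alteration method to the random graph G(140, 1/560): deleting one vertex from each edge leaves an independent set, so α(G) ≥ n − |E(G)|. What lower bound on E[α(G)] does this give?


E[|E(G)|] = C(140, 2)·p = 9730 · (1/560) = 139/8.
E[α(G)] ≥ n − E[|E(G)|] = 140 − 139/8 = 981/8.
Numerically: ≈ 122.625.
(This is only a lower bound; the true E[α(G)] may be larger.)

E[α(G)] ≥ 981/8 ≈ 122.625.


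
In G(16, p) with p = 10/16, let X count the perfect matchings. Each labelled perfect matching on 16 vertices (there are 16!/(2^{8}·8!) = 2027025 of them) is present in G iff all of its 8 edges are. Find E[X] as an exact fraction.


K_16 has 16!/(2^{8}·8!) = 2027025 labelled perfect matchings.
For each such perfect matching H, let X_H = 1 if all 8 edges of H are present in G. Then P[X_H = 1] = p^{8} = (5/8)^{8} = 390625/16777216.
By linearity of expectation: E[X] = Σ_H E[X_H] = 2027025 · p^{8} = 2027025 · 390625/16777216 = 791806640625/16777216.
Numerically: E[X] ≈ 47195.

E[X] = 2027025 · (5/8)^{8} = 791806640625/16777216 ≈ 47195.


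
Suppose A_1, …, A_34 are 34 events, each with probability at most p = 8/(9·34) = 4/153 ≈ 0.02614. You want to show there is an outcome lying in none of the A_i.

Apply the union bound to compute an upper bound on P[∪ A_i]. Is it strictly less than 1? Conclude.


Union bound: P[∪_{i=1}^{34} A_i] ≤ Σ_i P[A_i] ≤ 34·p = 34·(4/153) = 8/9.
Numerically: 8/9 ≈ 0.88889.
Is 8/9 < 1? YES.
Since P[∪ A_i] ≤ 8/9 < 1, the complement has P[∩ A_i^c] ≥ 1 − 8/9 = 1/9 > 0, so some outcome avoids every A_i.

34·p = 8/9 ≈ 0.88889; existence CERTIFIED by the union bound.


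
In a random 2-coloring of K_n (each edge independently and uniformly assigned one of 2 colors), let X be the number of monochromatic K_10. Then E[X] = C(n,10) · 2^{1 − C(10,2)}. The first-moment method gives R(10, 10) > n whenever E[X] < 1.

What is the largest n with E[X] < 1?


We need C(n, 10) · 2^{1 − 45} < 1, i.e. C(n, 10) < 2^{45 − 1} = 17592186044416.
Check values of n near the boundary:
  n = 99: C(99, 10) = 15579278510796; 15579278510796 < 17592186044416? YES
  n = 100: C(100, 10) = 17310309456440; 17310309456440 < 17592186044416? YES
  n = 101: C(101, 10) = 19212541264840; 19212541264840 < 17592186044416? NO
The largest n with C(n, 10) < 17592186044416 is n = 100 (where E[X] = 2163788682055/2199023255552 ≈ 0.9839772). Hence R(10, 10) > 100, i.e. R(10, 10) ≥ 101.

Largest n = 100; hence R(10, 10) > 100.


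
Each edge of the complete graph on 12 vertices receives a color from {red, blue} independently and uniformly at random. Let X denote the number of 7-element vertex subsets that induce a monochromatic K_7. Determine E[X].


Let X = Σ_S X_S over the C(12, 7) = 792 subsets S of size 7, where X_S = 1 if the K_7 on S is monochromatic.
For a fixed S, the K_7 on S has C(7, 2) = 21 edges. P[all 21 edges red] = (1/2)^21, and likewise for blue, so P[monochromatic] = 2·(1/2)^21 = 2^{1 − 21} = 1/1048576.
Summing: E[X] = C(12, 7) · 2^{1 − 21} = 792 · 1/1048576 = 99/131072.
Numerically: E[X] ≈ 0.00076.

E[X] = C(12,7)·2^(1−C(7,2)) = 99/131072 ≈ 0.00076.


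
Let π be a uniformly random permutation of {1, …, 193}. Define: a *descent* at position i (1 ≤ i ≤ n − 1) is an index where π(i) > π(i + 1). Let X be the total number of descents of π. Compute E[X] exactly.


Write X = Σ X_I over i = 1, …, 192, with X_I the indicator of one descent.
There are 192 indicators.
For each fixed i, the pair (π(i), π(i+1)) is a uniformly random ordered pair of distinct values from {1, …, 193}; by symmetry P[π(i) > π(i+1)] = 1/2.
By linearity: E[X] = 192 · (1/2) = (193 − 1) · (1/2) = 96 ≈ 96.000000.

E[X] = 96 = 96.000000.


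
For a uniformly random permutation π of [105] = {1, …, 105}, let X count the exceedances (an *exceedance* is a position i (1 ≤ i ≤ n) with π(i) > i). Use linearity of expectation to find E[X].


Write X = Σ_{i=1}^{105} X_i, where X_i = 1_{π(i) > i}.
For each fixed i, π(i) is uniform over {1, …, 105} (marginal of a uniform permutation), so P[π(i) > i] = (n − i)/n. Summing: Σ_{i=1}^{105} (n − i)/n = (0 + 1 + … + 104)/105 = 105(105 − 1)/(2·105) = (105 − 1)/2.
Hence E[X] = Σ_{i=1}^{105} (105 − i)/105 = 52 ≈ 52.000000.

E[X] = 52 = 52.000000.


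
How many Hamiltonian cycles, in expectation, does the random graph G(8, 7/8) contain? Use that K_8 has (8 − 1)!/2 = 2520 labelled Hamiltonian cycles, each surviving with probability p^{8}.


K_8 has (8 − 1)!/2 = 2520 labelled Hamiltonian cycles.
For each such Hamiltonian cycle H, let X_H = 1 if all 8 edges of H are present in G. Then P[X_H = 1] = p^{8} = (7/8)^{8} = 5764801/16777216.
By linearity of expectation: E[X] = Σ_H E[X_H] = 2520 · p^{8} = 2520 · 5764801/16777216 = 1815912315/2097152.
Numerically: E[X] ≈ 866.

E[X] = 2520 · (7/8)^{8} = 1815912315/2097152 ≈ 866.


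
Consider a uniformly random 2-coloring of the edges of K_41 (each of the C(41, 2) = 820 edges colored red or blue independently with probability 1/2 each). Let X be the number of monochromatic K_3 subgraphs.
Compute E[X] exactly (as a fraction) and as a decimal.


Let X = Σ_S X_S over the C(41, 3) = 10660 subsets S of size 3, where X_S = 1 if the K_3 on S is monochromatic.
For a fixed S, the K_3 on S has C(3, 2) = 3 edges. P[all 3 edges red] = (1/2)^3, and likewise for blue, so P[monochromatic] = 2·(1/2)^3 = 2^{1 − 3} = 1/4.
Summing: E[X] = C(41, 3) · 2^{1 − 3} = 10660 · 1/4 = 2665.
Numerically: E[X] ≈ 2665.000000.

E[X] = C(41,3)·2^(1−C(3,2)) = 2665 ≈ 2665.000000.


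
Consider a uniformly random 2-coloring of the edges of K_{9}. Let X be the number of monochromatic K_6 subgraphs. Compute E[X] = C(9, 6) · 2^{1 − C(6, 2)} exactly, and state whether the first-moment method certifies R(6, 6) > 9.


E[X] = C(9, 6) · 2^{1 − 15} = 84 · 2^{−14} = 84/16384.
As a reduced fraction: E[X] = 21/4096 ≈ 0.0051270.
Is E[X] < 1? YES.
Since E[X] < 1, there exists a 2-coloring of K_{9} with no monochromatic K_6; hence R(6, 6) > 9.

E[X] = 21/4096 ≈ 0.0051270; E[X] < 1, so R(6, 6) > 9.


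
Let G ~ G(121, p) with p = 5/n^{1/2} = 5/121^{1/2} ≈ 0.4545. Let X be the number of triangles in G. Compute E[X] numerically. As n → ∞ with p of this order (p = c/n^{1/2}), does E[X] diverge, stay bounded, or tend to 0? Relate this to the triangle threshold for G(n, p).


Number of potential triangles: C(121, 3) = 287980.
Each occurs with probability p³ ≈ (0.4545)³ ≈ 9.391435e-02.
By linearity: E[X] = C(121, 3)·p³ ≈ 287980 · 9.391435e-02 ≈ 27045.4545.
Since α = 1/2 < 1, p = c/n^{1/2} ≫ 1/n is above the triangle threshold p ~ 1/n. Asymptotically E[X] ~ (c³/6)·n^{3(1−α)} = (5³/6)·n^{1.5} → ∞; triangles are abundant w.h.p.

E[X] ≈ 27045.4545; in regime p = Θ(1/n^{1/2}) E[X] diverges (above the triangle threshold p ~ 1/n).


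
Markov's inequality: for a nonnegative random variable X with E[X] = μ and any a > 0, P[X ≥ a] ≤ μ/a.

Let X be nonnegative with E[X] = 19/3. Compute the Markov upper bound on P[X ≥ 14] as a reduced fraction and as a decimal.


μ = E[X] = 19/3, a = 14.
Markov: P[X ≥ 14] ≤ μ/a = (19/3)/14 = 19/42.
Numerically: ≈ 0.4524.
(Since a = 14 > μ = 6.3333, the bound 19/42 is < 1 and informative.)

P[X ≥ 14] ≤ 19/42 ≈ 0.4524.


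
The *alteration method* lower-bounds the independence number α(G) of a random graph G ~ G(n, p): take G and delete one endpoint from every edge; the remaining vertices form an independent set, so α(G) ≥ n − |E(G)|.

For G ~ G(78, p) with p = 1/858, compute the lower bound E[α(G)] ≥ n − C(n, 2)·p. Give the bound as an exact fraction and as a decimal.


E[|E(G)|] = C(78, 2)·p = 3003 · (1/858) = 7/2.
E[α(G)] ≥ n − E[|E(G)|] = 78 − 7/2 = 149/2.
Numerically: ≈ 74.5000.
(This is only a lower bound; the true E[α(G)] may be larger.)

E[α(G)] ≥ 149/2 ≈ 74.5000.


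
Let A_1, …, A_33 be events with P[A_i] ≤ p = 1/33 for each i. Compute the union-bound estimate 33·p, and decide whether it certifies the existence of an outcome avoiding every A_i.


Union bound: P[∪_{i=1}^{33} A_i] ≤ Σ_i P[A_i] ≤ 33·p = 33·(1/33) = 1.
Numerically: 1 ≈ 1.0000000.
Is 1 < 1? NO.
Since the bound 1 is ≥ 1, the union bound is uninformative here; it does NOT by itself certify existence.

33·p = 1 ≈ 1.0000000; existence NOT certified by the union bound.


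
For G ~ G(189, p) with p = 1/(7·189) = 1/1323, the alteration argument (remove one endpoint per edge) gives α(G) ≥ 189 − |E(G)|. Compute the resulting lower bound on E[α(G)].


E[|E(G)|] = C(189, 2)·p = 17766 · (1/1323) = 94/7.
E[α(G)] ≥ n − E[|E(G)|] = 189 − 94/7 = 1229/7.
Numerically: ≈ 175.571.
(This is only a lower bound; the true E[α(G)] may be larger.)

E[α(G)] ≥ 1229/7 ≈ 175.571.


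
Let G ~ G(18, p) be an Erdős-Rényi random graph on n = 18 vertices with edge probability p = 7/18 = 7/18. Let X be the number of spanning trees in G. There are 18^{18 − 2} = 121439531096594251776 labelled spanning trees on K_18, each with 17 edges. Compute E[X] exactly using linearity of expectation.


K_18 has 18^{18 − 2} = 121439531096594251776 labelled spanning trees.
For each such spanning tree H, let X_H = 1 if all 17 edges of H are present in G. Then P[X_H = 1] = p^{17} = (7/18)^{17} = 232630513987207/2185911559738696531968.
Summing the indicators: E[X] = Σ_H E[X_H] = 121439531096594251776 · p^{17} = 121439531096594251776 · 232630513987207/2185911559738696531968 = 232630513987207/18.
Numerically: E[X] ≈ 1.292e+13.

E[X] = 121439531096594251776 · (7/18)^{17} = 232630513987207/18 ≈ 1.292e+13.


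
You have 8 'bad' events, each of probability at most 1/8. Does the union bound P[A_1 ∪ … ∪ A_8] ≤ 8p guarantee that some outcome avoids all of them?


Union bound: P[∪_{i=1}^{8} A_i] ≤ Σ_i P[A_i] ≤ 8·p = 8·(1/8) = 1.
Numerically: 1 ≈ 1.00000.
Is 1 < 1? NO.
Since the bound 1 is ≥ 1, the union bound is uninformative here; it does NOT by itself certify existence.

8·p = 1 ≈ 1.00000; existence NOT certified by the union bound.


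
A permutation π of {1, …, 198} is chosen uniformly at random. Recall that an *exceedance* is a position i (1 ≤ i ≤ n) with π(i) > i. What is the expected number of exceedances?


Write X = Σ_{i=1}^{198} X_i, where X_i = 1_{π(i) > i}.
For each fixed i, π(i) is uniform over {1, …, 198} (marginal of a uniform permutation), so P[π(i) > i] = (n − i)/n. Summing: Σ_{i=1}^{198} (n − i)/n = (0 + 1 + … + 197)/198 = 198(198 − 1)/(2·198) = (198 − 1)/2.
Hence E[X] = Σ_{i=1}^{198} (198 − i)/198 = 197/2 ≈ 98.500000.

E[X] = 197/2 = 98.500000.


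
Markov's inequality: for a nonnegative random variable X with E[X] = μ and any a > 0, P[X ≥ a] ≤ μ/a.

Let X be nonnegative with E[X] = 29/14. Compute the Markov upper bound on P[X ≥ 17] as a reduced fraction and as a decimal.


μ = E[X] = 29/14, a = 17.
Markov: P[X ≥ 17] ≤ μ/a = (29/14)/17 = 29/238.
Numerically: ≈ 0.121849.
(Since a = 17 > μ = 2.071429, the bound 29/238 is < 1 and informative.)

P[X ≥ 17] ≤ 29/238 ≈ 0.121849.


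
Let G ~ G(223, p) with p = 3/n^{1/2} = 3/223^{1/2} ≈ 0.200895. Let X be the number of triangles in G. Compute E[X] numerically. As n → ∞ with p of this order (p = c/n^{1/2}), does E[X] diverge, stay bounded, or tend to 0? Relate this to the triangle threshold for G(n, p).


Number of potential triangles: C(223, 3) = 1823471.
Each occurs with probability p³ ≈ (0.200895)³ ≈ 8.10786427e-03.
By linearity: E[X] = C(223, 3)·p³ ≈ 1823471 · 8.10786427e-03 ≈ 14784.455362.
Since α = 1/2 < 1, p = c/n^{1/2} ≫ 1/n is above the triangle threshold p ~ 1/n. Asymptotically E[X] ~ (c³/6)·n^{3(1−α)} = (3³/6)·n^{1.5} → ∞; triangles are abundant w.h.p.

E[X] ≈ 14784.455362; in regime p = Θ(1/n^{1/2}) E[X] diverges (above the triangle threshold p ~ 1/n).


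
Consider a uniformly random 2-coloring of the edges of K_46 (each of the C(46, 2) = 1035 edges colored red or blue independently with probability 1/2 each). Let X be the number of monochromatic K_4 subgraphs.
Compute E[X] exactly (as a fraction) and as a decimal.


Let X = Σ_S X_S over the C(46, 4) = 163185 subsets S of size 4, where X_S = 1 if the K_4 on S is monochromatic.
For a fixed S, the K_4 on S has C(4, 2) = 6 edges. P[all 6 edges red] = (1/2)^6, and likewise for blue, so P[monochromatic] = 2·(1/2)^6 = 2^{1 − 6} = 1/32.
Summing: E[X] = C(46, 4) · 2^{1 − 6} = 163185 · 1/32 = 163185/32.
Numerically: E[X] ≈ 5099.531250.

E[X] = C(46,4)·2^(1−C(4,2)) = 163185/32 ≈ 5099.531250.


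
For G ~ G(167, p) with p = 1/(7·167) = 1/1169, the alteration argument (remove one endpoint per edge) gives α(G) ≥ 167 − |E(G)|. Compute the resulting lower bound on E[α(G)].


E[|E(G)|] = C(167, 2)·p = 13861 · (1/1169) = 83/7.
E[α(G)] ≥ n − E[|E(G)|] = 167 − 83/7 = 1086/7.
Numerically: ≈ 155.1429.
(This is only a lower bound; the true E[α(G)] may be larger.)

E[α(G)] ≥ 1086/7 ≈ 155.1429.


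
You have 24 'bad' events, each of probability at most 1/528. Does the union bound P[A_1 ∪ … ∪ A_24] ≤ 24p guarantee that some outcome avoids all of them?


Union bound: P[∪_{i=1}^{24} A_i] ≤ Σ_i P[A_i] ≤ 24·p = 24·(1/528) = 1/22.
Numerically: 1/22 ≈ 0.045455.
Is 1/22 < 1? YES.
Since P[∪ A_i] ≤ 1/22 < 1, the complement has P[∩ A_i^c] ≥ 1 − 1/22 = 21/22 > 0, so some outcome avoids every A_i.

24·p = 1/22 ≈ 0.045455; existence CERTIFIED by the union bound.


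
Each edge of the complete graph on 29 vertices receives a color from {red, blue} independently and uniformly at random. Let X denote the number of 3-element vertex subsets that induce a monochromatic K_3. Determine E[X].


Let X = Σ_S X_S over the C(29, 3) = 3654 subsets S of size 3, where X_S = 1 if the K_3 on S is monochromatic.
For a fixed S, the K_3 on S has C(3, 2) = 3 edges. P[all 3 edges red] = (1/2)^3, and likewise for blue, so P[monochromatic] = 2·(1/2)^3 = 2^{1 − 3} = 1/4.
Summing: E[X] = C(29, 3) · 2^{1 − 3} = 3654 · 1/4 = 1827/2.
Numerically: E[X] ≈ 913.500.

E[X] = C(29,3)·2^(1−C(3,2)) = 1827/2 ≈ 913.500.


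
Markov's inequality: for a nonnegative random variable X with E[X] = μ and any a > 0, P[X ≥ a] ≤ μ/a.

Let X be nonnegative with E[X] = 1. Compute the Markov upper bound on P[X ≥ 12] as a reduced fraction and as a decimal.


μ = E[X] = 1, a = 12.
Markov: P[X ≥ 12] ≤ μ/a = (1)/12 = 1/12.
Numerically: ≈ 0.083333.
(Since a = 12 > μ = 1.000000, the bound 1/12 is < 1 and informative.)

P[X ≥ 12] ≤ 1/12 ≈ 0.083333.


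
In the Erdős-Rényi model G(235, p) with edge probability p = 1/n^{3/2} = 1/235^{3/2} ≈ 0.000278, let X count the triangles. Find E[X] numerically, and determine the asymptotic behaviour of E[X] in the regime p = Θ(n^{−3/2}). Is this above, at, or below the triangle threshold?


Number of potential triangles: C(235, 3) = 2135445.
Each occurs with probability p³ ≈ (0.000278)³ ≈ 2.13892e-11.
By linearity: E[X] = C(235, 3)·p³ ≈ 2135445 · 2.13892e-11 ≈ 0.000.
Since α = 3/2 > 1, p = c/n^{3/2} = o(1/n) is below the triangle threshold p ~ 1/n. Asymptotically E[X] ~ (c³/6)·n^{3(1−α)} = (1³/6)·n^{-1.5} → 0, so by Markov's inequality G has no triangles w.h.p.

E[X] ≈ 0.000; in regime p = Θ(1/n^{3/2}) E[X] tends to 0 (below the triangle threshold p ~ 1/n).


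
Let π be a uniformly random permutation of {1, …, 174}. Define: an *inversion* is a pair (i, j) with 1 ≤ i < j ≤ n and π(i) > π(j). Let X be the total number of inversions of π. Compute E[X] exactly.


Write X = Σ X_I over the C(174, 2) = 15051 pairs i < j, with X_I the indicator of one inversion.
There are 15051 indicators.
For each fixed pair i < j, the values π(i) and π(j) are two distinct elements of {1, …, 174} in uniformly random order; by symmetry P[π(i) > π(j)] = 1/2.
By linearity: E[X] = 15051 · (1/2) = C(174, 2) · (1/2) = 15051/2 = 15051/2 ≈ 7525.500.

E[X] = 15051/2 = 7525.500.


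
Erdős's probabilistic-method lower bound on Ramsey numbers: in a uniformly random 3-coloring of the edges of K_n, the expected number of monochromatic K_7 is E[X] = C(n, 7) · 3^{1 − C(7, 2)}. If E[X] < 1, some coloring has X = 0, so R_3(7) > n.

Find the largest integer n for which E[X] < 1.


We need C(n, 7) · 3^{1 − 21} < 1, i.e. C(n, 7) < 3^{21 − 1} = 3486784401.
Check values of n near the boundary:
  n = 75: C(75, 7) = 1984829850; 1984829850 < 3486784401? YES
  n = 76: C(76, 7) = 2186189400; 2186189400 < 3486784401? YES
  n = 77: C(77, 7) = 2404808340; 2404808340 < 3486784401? YES
  n = 78: C(78, 7) = 2641902120; 2641902120 < 3486784401? YES
  n = 79: C(79, 7) = 2898753715; 2898753715 < 3486784401? YES
  n = 80: C(80, 7) = 3176716400; 3176716400 < 3486784401? YES
  n = 81: C(81, 7) = 3477216600; 3477216600 < 3486784401? YES
  n = 82: C(82, 7) = 3801756816; 3801756816 < 3486784401? NO
  n = 83: C(83, 7) = 4151918628; 4151918628 < 3486784401? NO
  n = 84: C(84, 7) = 4529365776; 4529365776 < 3486784401? NO
The largest n with C(n, 7) < 3486784401 is n = 81 (where E[X] = 42928600/43046721 ≈ 0.9973). Hence R_3(7) > 81, i.e. R_3(7) ≥ 82.

Largest n = 81; hence R_3(7) > 81.


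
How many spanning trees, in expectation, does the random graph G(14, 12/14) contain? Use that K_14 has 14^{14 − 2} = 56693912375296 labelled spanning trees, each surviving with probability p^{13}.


K_14 has 14^{14 − 2} = 56693912375296 labelled spanning trees.
For each such spanning tree H, let X_H = 1 if all 13 edges of H are present in G. Then P[X_H = 1] = p^{13} = (6/7)^{13} = 13060694016/96889010407.
Summing the indicators: E[X] = Σ_H E[X_H] = 56693912375296 · p^{13} = 56693912375296 · 13060694016/96889010407 = 53496602689536/7.
Numerically: E[X] ≈ 7.64237e+12.

E[X] = 56693912375296 · (6/7)^{13} = 53496602689536/7 ≈ 7.64237e+12.


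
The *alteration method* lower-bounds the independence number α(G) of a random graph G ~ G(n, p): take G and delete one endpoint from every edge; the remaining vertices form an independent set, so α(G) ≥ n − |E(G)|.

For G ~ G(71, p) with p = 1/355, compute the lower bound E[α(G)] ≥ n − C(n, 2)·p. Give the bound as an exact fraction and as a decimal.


E[|E(G)|] = C(71, 2)·p = 2485 · (1/355) = 7.
E[α(G)] ≥ n − E[|E(G)|] = 71 − 7 = 64.
Numerically: ≈ 64.000.
(This is only a lower bound; the true E[α(G)] may be larger.)

E[α(G)] ≥ 64 ≈ 64.000.


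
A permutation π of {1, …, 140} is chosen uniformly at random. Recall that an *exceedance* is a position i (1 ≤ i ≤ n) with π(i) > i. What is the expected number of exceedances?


Write X = Σ_{i=1}^{140} X_i, where X_i = 1_{π(i) > i}.
For each fixed i, π(i) is uniform over {1, …, 140} (marginal of a uniform permutation), so P[π(i) > i] = (n − i)/n. Summing: Σ_{i=1}^{140} (n − i)/n = (0 + 1 + … + 139)/140 = 140(140 − 1)/(2·140) = (140 − 1)/2.
Hence E[X] = Σ_{i=1}^{140} (140 − i)/140 = 139/2 ≈ 69.500.

E[X] = 139/2 = 69.500.


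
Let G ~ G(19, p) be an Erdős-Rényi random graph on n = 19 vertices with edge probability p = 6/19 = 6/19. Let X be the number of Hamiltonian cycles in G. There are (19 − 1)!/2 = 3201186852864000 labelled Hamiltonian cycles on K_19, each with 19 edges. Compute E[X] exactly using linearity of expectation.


K_19 has (19 − 1)!/2 = 3201186852864000 labelled Hamiltonian cycles.
For each such Hamiltonian cycle H, let X_H = 1 if all 19 edges of H are present in G. Then P[X_H = 1] = p^{19} = (6/19)^{19} = 609359740010496/1978419655660313589123979.
By linearity of expectation: E[X] = Σ_H E[X_H] = 3201186852864000 · p^{19} = 3201186852864000 · 609359740010496/1978419655660313589123979 = 1950674388386224952567660544000/1978419655660313589123979.
Numerically: E[X] ≈ 985976.

E[X] = 3201186852864000 · (6/19)^{19} = 1950674388386224952567660544000/1978419655660313589123979 ≈ 985976.


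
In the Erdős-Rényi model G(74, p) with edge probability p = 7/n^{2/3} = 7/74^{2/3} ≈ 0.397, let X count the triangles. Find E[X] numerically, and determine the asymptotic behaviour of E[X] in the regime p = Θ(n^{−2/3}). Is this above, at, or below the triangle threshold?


Number of potential triangles: C(74, 3) = 64824.
Each occurs with probability p³ ≈ (0.397)³ ≈ 6.26370e-02.
By linearity: E[X] = C(74, 3)·p³ ≈ 64824 · 6.26370e-02 ≈ 4060.378.
Since α = 2/3 < 1, p = c/n^{2/3} ≫ 1/n is above the triangle threshold p ~ 1/n. Asymptotically E[X] ~ (c³/6)·n^{3(1−α)} = (7³/6)·n^{1} → ∞; triangles are abundant w.h.p.

E[X] ≈ 4060.378; in regime p = Θ(1/n^{2/3}) E[X] diverges (above the triangle threshold p ~ 1/n).


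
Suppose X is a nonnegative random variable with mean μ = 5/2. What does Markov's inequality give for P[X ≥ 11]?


μ = E[X] = 5/2, a = 11.
Markov: P[X ≥ 11] ≤ μ/a = (5/2)/11 = 5/22.
Numerically: ≈ 0.22727.
(Since a = 11 > μ = 2.50000, the bound 5/22 is < 1 and informative.)

P[X ≥ 11] ≤ 5/22 ≈ 0.22727.


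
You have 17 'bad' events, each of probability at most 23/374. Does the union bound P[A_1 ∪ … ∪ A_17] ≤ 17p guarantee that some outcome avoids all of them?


Union bound: P[∪_{i=1}^{17} A_i] ≤ Σ_i P[A_i] ≤ 17·p = 17·(23/374) = 23/22.
Numerically: 23/22 ≈ 1.0455.
Is 23/22 < 1? NO.
Since the bound 23/22 is ≥ 1, the union bound is uninformative here; it does NOT by itself certify existence.

17·p = 23/22 ≈ 1.0455; existence NOT certified by the union bound.


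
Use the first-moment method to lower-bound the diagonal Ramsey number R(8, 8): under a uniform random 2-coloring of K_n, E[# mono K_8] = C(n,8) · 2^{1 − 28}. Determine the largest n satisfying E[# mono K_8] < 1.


We need C(n, 8) · 2^{1 − 28} < 1, i.e. C(n, 8) < 2^{28 − 1} = 134217728.
Check values of n near the boundary:
  n = 38: C(38, 8) = 48903492; 48903492 < 134217728? YES
  n = 39: C(39, 8) = 61523748; 61523748 < 134217728? YES
  n = 40: C(40, 8) = 76904685; 76904685 < 134217728? YES
  n = 41: C(41, 8) = 95548245; 95548245 < 134217728? YES
  n = 42: C(42, 8) = 118030185; 118030185 < 134217728? YES
  n = 43: C(43, 8) = 145008513; 145008513 < 134217728? NO
  n = 44: C(44, 8) = 177232627; 177232627 < 134217728? NO
The largest n with C(n, 8) < 134217728 is n = 42 (where E[X] = 118030185/134217728 ≈ 0.87939). Hence R(8, 8) > 42, i.e. R(8, 8) ≥ 43.

Largest n = 42; hence R(8, 8) > 42.


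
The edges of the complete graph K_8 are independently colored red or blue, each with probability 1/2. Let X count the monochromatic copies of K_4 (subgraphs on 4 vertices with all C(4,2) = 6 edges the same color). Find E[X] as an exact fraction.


Let X = Σ_S X_S over the C(8, 4) = 70 subsets S of size 4, where X_S = 1 if the K_4 on S is monochromatic.
For a fixed S, the K_4 on S has C(4, 2) = 6 edges. P[all 6 edges red] = (1/2)^6, and likewise for blue, so P[monochromatic] = 2·(1/2)^6 = 2^{1 − 6} = 1/32.
Summing: E[X] = C(8, 4) · 2^{1 − 6} = 70 · 1/32 = 35/16.
Numerically: E[X] ≈ 2.1875.

E[X] = C(8,4)·2^(1−C(4,2)) = 35/16 ≈ 2.1875.


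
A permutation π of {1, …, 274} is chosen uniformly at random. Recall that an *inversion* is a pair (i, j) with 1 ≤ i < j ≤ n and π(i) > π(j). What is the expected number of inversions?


Write X = Σ X_I over the C(274, 2) = 37401 pairs i < j, with X_I the indicator of one inversion.
There are 37401 indicators.
For each fixed pair i < j, the values π(i) and π(j) are two distinct elements of {1, …, 274} in uniformly random order; by symmetry P[π(i) > π(j)] = 1/2.
By linearity: E[X] = 37401 · (1/2) = C(274, 2) · (1/2) = 37401/2 = 37401/2 ≈ 18700.5000.

E[X] = 37401/2 = 18700.5000.


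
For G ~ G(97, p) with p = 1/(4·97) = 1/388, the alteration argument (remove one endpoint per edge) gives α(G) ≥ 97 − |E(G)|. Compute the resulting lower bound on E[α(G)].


E[|E(G)|] = C(97, 2)·p = 4656 · (1/388) = 12.
E[α(G)] ≥ n − E[|E(G)|] = 97 − 12 = 85.
Numerically: ≈ 85.00000.
(This is only a lower bound; the true E[α(G)] may be larger.)

E[α(G)] ≥ 85 ≈ 85.00000.


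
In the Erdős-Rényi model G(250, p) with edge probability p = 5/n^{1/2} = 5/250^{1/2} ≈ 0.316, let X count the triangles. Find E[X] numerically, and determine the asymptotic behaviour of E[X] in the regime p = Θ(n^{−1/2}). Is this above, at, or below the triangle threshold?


Number of potential triangles: C(250, 3) = 2573000.
Each occurs with probability p³ ≈ (0.316)³ ≈ 3.16228e-02.
By linearity: E[X] = C(250, 3)·p³ ≈ 2573000 · 3.16228e-02 ≈ 81365.404.
Since α = 1/2 < 1, p = c/n^{1/2} ≫ 1/n is above the triangle threshold p ~ 1/n. Asymptotically E[X] ~ (c³/6)·n^{3(1−α)} = (5³/6)·n^{1.5} → ∞; triangles are abundant w.h.p.

E[X] ≈ 81365.404; in regime p = Θ(1/n^{1/2}) E[X] diverges (above the triangle threshold p ~ 1/n).


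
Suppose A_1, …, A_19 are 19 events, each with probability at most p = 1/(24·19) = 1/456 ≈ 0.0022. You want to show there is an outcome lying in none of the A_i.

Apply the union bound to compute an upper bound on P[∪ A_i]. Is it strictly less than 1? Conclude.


Union bound: P[∪_{i=1}^{19} A_i] ≤ Σ_i P[A_i] ≤ 19·p = 19·(1/456) = 1/24.
Numerically: 1/24 ≈ 0.0417.
Is 1/24 < 1? YES.
Since P[∪ A_i] ≤ 1/24 < 1, the complement has P[∩ A_i^c] ≥ 1 − 1/24 = 23/24 > 0, so some outcome avoids every A_i.

19·p = 1/24 ≈ 0.0417; existence CERTIFIED by the union bound.


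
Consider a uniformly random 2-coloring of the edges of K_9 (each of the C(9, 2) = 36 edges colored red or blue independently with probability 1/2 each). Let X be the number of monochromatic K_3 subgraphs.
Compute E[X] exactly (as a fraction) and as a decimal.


Let X = Σ_S X_S over the C(9, 3) = 84 subsets S of size 3, where X_S = 1 if the K_3 on S is monochromatic.
For a fixed S, the K_3 on S has C(3, 2) = 3 edges. P[all 3 edges red] = (1/2)^3, and likewise for blue, so P[monochromatic] = 2·(1/2)^3 = 2^{1 − 3} = 1/4.
By linearity of expectation: E[X] = C(9, 3) · 2^{1 − 3} = 84 · 1/4 = 21.
Numerically: E[X] ≈ 21.000000.

E[X] = C(9,3)·2^(1−C(3,2)) = 21 ≈ 21.000000.


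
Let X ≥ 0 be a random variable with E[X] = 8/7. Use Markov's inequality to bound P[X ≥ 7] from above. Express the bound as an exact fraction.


μ = E[X] = 8/7, a = 7.
Markov: P[X ≥ 7] ≤ μ/a = (8/7)/7 = 8/49.
Numerically: ≈ 0.163265.
(Since a = 7 > μ = 1.142857, the bound 8/49 is < 1 and informative.)

P[X ≥ 7] ≤ 8/49 ≈ 0.163265.


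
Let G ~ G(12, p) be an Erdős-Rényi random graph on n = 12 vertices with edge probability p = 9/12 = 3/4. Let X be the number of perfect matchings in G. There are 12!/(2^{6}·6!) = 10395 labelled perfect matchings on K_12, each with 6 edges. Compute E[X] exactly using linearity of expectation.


K_12 has 12!/(2^{6}·6!) = 10395 labelled perfect matchings.
For each such perfect matching H, let X_H = 1 if all 6 edges of H are present in G. Then P[X_H = 1] = p^{6} = (3/4)^{6} = 729/4096.
By linearity: E[X] = Σ_H E[X_H] = 10395 · p^{6} = 10395 · 729/4096 = 7577955/4096.
Numerically: E[X] ≈ 1.85e+03.

E[X] = 10395 · (3/4)^{6} = 7577955/4096 ≈ 1.85e+03.


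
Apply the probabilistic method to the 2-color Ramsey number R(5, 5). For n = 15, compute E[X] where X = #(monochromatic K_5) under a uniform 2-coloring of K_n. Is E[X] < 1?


E[X] = C(15, 5) · 2^{1 − 10} = 3003 · 2^{−9} = 3003/512.
As a reduced fraction: E[X] = 3003/512 ≈ 5.865234.
Is E[X] < 1? NO.
Since E[X] ≥ 1, the first-moment bound is inconclusive at n = 15; it does NOT by itself certify R(5, 5) > 15.

E[X] = 3003/512 ≈ 5.865234; E[X] ≥ 1; first-moment method inconclusive here.


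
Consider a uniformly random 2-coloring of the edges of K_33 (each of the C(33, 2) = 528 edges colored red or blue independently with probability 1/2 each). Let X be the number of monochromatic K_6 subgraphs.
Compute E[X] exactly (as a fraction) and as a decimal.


Let X = Σ_S X_S over the C(33, 6) = 1107568 subsets S of size 6, where X_S = 1 if the K_6 on S is monochromatic.
For a fixed S, the K_6 on S has C(6, 2) = 15 edges. P[all 15 edges red] = (1/2)^15, and likewise for blue, so P[monochromatic] = 2·(1/2)^15 = 2^{1 − 15} = 1/16384.
By linearity of expectation: E[X] = C(33, 6) · 2^{1 − 15} = 1107568 · 1/16384 = 69223/1024.
Numerically: E[X] ≈ 67.600586.

E[X] = C(33,6)·2^(1−C(6,2)) = 69223/1024 ≈ 67.600586.


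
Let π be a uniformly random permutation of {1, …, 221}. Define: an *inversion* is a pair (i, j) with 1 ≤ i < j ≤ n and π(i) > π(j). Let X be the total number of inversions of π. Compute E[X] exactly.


Write X = Σ X_I over the C(221, 2) = 24310 pairs i < j, with X_I the indicator of one inversion.
There are 24310 indicators.
For each fixed pair i < j, the values π(i) and π(j) are two distinct elements of {1, …, 221} in uniformly random order; by symmetry P[π(i) > π(j)] = 1/2.
By linearity: E[X] = 24310 · (1/2) = C(221, 2) · (1/2) = 24310/2 = 12155 ≈ 12155.000000.

E[X] = 12155 = 12155.000000.


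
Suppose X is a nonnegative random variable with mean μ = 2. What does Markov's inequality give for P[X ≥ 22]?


μ = E[X] = 2, a = 22.
Markov: P[X ≥ 22] ≤ μ/a = (2)/22 = 1/11.
Numerically: ≈ 0.091.
(Since a = 22 > μ = 2.000, the bound 1/11 is < 1 and informative.)

P[X ≥ 22] ≤ 1/11 ≈ 0.091.


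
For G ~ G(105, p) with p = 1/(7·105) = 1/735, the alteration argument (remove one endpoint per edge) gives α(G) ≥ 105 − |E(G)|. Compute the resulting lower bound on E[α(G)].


E[|E(G)|] = C(105, 2)·p = 5460 · (1/735) = 52/7.
E[α(G)] ≥ n − E[|E(G)|] = 105 − 52/7 = 683/7.
Numerically: ≈ 97.5714.
(This is only a lower bound; the true E[α(G)] may be larger.)

E[α(G)] ≥ 683/7 ≈ 97.5714.


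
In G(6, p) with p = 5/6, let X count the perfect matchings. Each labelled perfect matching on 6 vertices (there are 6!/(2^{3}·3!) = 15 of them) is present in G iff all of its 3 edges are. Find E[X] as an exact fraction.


K_6 has 6!/(2^{3}·3!) = 15 labelled perfect matchings.
For each such perfect matching H, let X_H = 1 if all 3 edges of H are present in G. Then P[X_H = 1] = p^{3} = (5/6)^{3} = 125/216.
By linearity: E[X] = Σ_H E[X_H] = 15 · p^{3} = 15 · 125/216 = 625/72.
Numerically: E[X] ≈ 8.681.

E[X] = 15 · (5/6)^{3} = 625/72 ≈ 8.681.


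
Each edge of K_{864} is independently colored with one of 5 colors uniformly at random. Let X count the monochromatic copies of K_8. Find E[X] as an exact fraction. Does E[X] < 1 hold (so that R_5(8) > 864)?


E[X] = C(864, 8) · 5^{1 − 28} = 7455455062926006708 · 5^{−27} = 7455455062926006708/7450580596923828125.
As a reduced fraction: E[X] = 7455455062926006708/7450580596923828125 ≈ 1.000654.
Is E[X] < 1? NO.
Since E[X] ≥ 1, the first-moment bound is inconclusive at n = 864; it does NOT by itself certify R_5(8) > 864.

E[X] = 7455455062926006708/7450580596923828125 ≈ 1.000654; E[X] ≥ 1; first-moment method inconclusive here.


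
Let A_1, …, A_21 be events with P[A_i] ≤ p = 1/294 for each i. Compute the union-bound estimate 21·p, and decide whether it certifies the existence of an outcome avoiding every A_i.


Union bound: P[∪_{i=1}^{21} A_i] ≤ Σ_i P[A_i] ≤ 21·p = 21·(1/294) = 1/14.
Numerically: 1/14 ≈ 0.0714286.
Is 1/14 < 1? YES.
Since P[∪ A_i] ≤ 1/14 < 1, the complement has P[∩ A_i^c] ≥ 1 − 1/14 = 13/14 > 0, so some outcome avoids every A_i.

21·p = 1/14 ≈ 0.0714286; existence CERTIFIED by the union bound.


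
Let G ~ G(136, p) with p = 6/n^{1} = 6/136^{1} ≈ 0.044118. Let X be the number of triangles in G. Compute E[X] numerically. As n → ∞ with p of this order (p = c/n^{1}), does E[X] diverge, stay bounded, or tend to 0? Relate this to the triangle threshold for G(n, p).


Number of potential triangles: C(136, 3) = 410040.
Each occurs with probability p³ ≈ (0.044118)³ ≈ 8.5869123e-05.
By linearity: E[X] = C(136, 3)·p³ ≈ 410040 · 8.5869123e-05 ≈ 35.20978.
Here α = 1, so p = 6/n is exactly at the triangle threshold p ~ 1/n. Asymptotically E[X] → c³/6 = 6³/6 = 36 ≈ 36.00000, a bounded constant. In this regime the triangle count is asymptotically Poisson(c³/6).

E[X] ≈ 35.20978; in regime p = Θ(1/n^{1}) E[X] stays bounded (at the triangle threshold p ~ 1/n).


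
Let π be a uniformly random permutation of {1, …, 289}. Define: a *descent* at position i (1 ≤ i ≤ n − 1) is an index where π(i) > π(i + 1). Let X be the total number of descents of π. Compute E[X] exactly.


Write X = Σ X_I over i = 1, …, 288, with X_I the indicator of one descent.
There are 288 indicators.
For each fixed i, the pair (π(i), π(i+1)) is a uniformly random ordered pair of distinct values from {1, …, 289}; by symmetry P[π(i) > π(i+1)] = 1/2.
By linearity: E[X] = 288 · (1/2) = (289 − 1) · (1/2) = 144 ≈ 144.0000.

E[X] = 144 = 144.0000.


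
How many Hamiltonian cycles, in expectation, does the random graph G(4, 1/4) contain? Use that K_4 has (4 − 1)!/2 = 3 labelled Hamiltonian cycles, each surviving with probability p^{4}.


K_4 has (4 − 1)!/2 = 3 labelled Hamiltonian cycles.
For each such Hamiltonian cycle H, let X_H = 1 if all 4 edges of H are present in G. Then P[X_H = 1] = p^{4} = (1/4)^{4} = 1/256.
By linearity of expectation: E[X] = Σ_H E[X_H] = 3 · p^{4} = 3 · 1/256 = 3/256.
Numerically: E[X] ≈ 0.01172.

E[X] = 3 · (1/4)^{4} = 3/256 ≈ 0.01172.


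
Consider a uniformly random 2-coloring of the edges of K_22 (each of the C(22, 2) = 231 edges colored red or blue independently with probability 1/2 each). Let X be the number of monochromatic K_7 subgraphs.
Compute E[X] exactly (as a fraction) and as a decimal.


Let X = Σ_S X_S over the C(22, 7) = 170544 subsets S of size 7, where X_S = 1 if the K_7 on S is monochromatic.
For a fixed S, the K_7 on S has C(7, 2) = 21 edges. P[all 21 edges red] = (1/2)^21, and likewise for blue, so P[monochromatic] = 2·(1/2)^21 = 2^{1 − 21} = 1/1048576.
By linearity of expectation: E[X] = C(22, 7) · 2^{1 − 21} = 170544 · 1/1048576 = 10659/65536.
Numerically: E[X] ≈ 0.163.

E[X] = C(22,7)·2^(1−C(7,2)) = 10659/65536 ≈ 0.163.


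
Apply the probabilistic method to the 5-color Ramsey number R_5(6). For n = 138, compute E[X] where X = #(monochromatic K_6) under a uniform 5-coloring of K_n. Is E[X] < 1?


E[X] = C(138, 6) · 5^{1 − 15} = 8592039666 · 5^{−14} = 8592039666/6103515625.
As a reduced fraction: E[X] = 8592039666/6103515625 ≈ 1.40772.
Is E[X] < 1? NO.
Since E[X] ≥ 1, the first-moment bound is inconclusive at n = 138; it does NOT by itself certify R_5(6) > 138.

E[X] = 8592039666/6103515625 ≈ 1.40772; E[X] ≥ 1; first-moment method inconclusive here.


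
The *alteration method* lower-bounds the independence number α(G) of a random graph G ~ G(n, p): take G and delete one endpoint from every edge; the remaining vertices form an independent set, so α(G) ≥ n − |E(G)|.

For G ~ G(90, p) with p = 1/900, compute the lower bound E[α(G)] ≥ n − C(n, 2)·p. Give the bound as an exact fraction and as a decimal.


E[|E(G)|] = C(90, 2)·p = 4005 · (1/900) = 89/20.
E[α(G)] ≥ n − E[|E(G)|] = 90 − 89/20 = 1711/20.
Numerically: ≈ 85.550000.
(This is only a lower bound; the true E[α(G)] may be larger.)

E[α(G)] ≥ 1711/20 ≈ 85.550000.


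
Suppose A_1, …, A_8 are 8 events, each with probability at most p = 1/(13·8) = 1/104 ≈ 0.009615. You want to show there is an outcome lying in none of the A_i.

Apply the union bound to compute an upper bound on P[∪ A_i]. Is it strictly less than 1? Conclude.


Union bound: P[∪_{i=1}^{8} A_i] ≤ Σ_i P[A_i] ≤ 8·p = 8·(1/104) = 1/13.
Numerically: 1/13 ≈ 0.076923.
Is 1/13 < 1? YES.
Since P[∪ A_i] ≤ 1/13 < 1, the complement has P[∩ A_i^c] ≥ 1 − 1/13 = 12/13 > 0, so some outcome avoids every A_i.

8·p = 1/13 ≈ 0.076923; existence CERTIFIED by the union bound.


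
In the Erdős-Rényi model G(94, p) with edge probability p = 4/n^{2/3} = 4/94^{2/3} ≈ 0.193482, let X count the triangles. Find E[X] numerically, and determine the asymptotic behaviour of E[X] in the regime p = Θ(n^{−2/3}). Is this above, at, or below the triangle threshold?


Number of potential triangles: C(94, 3) = 134044.
Each occurs with probability p³ ≈ (0.193482)³ ≈ 7.24309642e-03.
By linearity: E[X] = C(94, 3)·p³ ≈ 134044 · 7.24309642e-03 ≈ 970.893617.
Since α = 2/3 < 1, p = c/n^{2/3} ≫ 1/n is above the triangle threshold p ~ 1/n. Asymptotically E[X] ~ (c³/6)·n^{3(1−α)} = (4³/6)·n^{1} → ∞; triangles are abundant w.h.p.

E[X] ≈ 970.893617; in regime p = Θ(1/n^{2/3}) E[X] diverges (above the triangle threshold p ~ 1/n).


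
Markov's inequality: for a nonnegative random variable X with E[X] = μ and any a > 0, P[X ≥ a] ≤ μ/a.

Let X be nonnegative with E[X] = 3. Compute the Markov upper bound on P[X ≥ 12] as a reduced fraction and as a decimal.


μ = E[X] = 3, a = 12.
Markov: P[X ≥ 12] ≤ μ/a = (3)/12 = 1/4.
Numerically: ≈ 0.25000.
(Since a = 12 > μ = 3.00000, the bound 1/4 is < 1 and informative.)

P[X ≥ 12] ≤ 1/4 ≈ 0.25000.


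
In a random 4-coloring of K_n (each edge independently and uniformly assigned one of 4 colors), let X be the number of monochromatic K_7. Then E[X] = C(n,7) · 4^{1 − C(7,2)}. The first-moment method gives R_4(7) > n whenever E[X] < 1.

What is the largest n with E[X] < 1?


We need C(n, 7) · 4^{1 − 21} < 1, i.e. C(n, 7) < 4^{21 − 1} = 1099511627776.
Check values of n near the boundary:
  n = 179: C(179, 7) = 1037437234460; 1037437234460 < 1099511627776? YES
  n = 180: C(180, 7) = 1079414463600; 1079414463600 < 1099511627776? YES
  n = 181: C(181, 7) = 1122839183400; 1122839183400 < 1099511627776? NO
  n = 182: C(182, 7) = 1167752750736; 1167752750736 < 1099511627776? NO
The largest n with C(n, 7) < 1099511627776 is n = 180 (where E[X] = 67463403975/68719476736 ≈ 0.981722). Hence R_4(7) > 180, i.e. R_4(7) ≥ 181.

Largest n = 180; hence R_4(7) > 180.
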